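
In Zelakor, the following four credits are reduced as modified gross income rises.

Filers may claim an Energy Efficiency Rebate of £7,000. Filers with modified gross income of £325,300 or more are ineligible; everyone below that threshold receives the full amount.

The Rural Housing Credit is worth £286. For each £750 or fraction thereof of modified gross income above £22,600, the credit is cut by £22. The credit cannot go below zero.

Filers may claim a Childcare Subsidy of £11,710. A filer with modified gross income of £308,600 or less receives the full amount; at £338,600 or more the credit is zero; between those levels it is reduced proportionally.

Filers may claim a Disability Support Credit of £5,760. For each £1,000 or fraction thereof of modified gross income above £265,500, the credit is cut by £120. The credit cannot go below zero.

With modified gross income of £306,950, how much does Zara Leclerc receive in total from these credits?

Energy Efficiency Rebate: £306,950 is below the £325,300 cutoff, so the full £7,000 applies.
Rural Housing Credit: income exceeds £22,600 by £284,350 → 380 increments × £22 = £8,360 ≥ base, so the credit is £0.
Childcare Subsidy: £306,950 is at or below the £308,600 threshold, so the full £11,710 applies.
Disability Support Credit: income exceeds £265,500 by £41,450, which is 42 full-or-partial £1,000 increments; reduction = 42 × £120 = £5,040, leaving £720.
Total: £7,000 + £0 + £11,710 + £720 = £19,430.

£19,430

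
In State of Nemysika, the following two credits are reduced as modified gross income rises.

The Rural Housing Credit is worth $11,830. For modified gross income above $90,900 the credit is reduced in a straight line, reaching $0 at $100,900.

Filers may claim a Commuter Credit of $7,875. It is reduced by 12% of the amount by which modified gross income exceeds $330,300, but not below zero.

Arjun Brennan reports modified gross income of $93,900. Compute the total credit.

$16,156

Rural Housing Credit: $93,900 is $3,000 into a $10,000 phase-out range, leaving 7,000/10,000 of the credit: $11,830 × 7,000/10,000 = $8,281.
Commuter Credit: $93,900 is at or below the $330,300 threshold, so the full $7,875 applies.
Total: $8,281 + $7,875 = $16,156.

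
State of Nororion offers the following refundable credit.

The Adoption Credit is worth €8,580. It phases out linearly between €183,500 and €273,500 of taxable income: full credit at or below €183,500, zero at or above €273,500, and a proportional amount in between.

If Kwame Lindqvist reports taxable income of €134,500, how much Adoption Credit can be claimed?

€8,580

Adoption Credit: €134,500 is at or below the €183,500 threshold, so the full €8,580 applies.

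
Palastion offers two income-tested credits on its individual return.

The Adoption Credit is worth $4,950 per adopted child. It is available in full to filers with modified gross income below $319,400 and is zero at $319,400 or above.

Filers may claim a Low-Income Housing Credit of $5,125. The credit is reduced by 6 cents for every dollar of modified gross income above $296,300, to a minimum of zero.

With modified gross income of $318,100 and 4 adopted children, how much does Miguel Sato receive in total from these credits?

$23,617

Adoption Credit: base = 4 × $4,950 = $19,800. $318,100 is below the $319,400 cutoff, so the full $19,800 applies.
Low-Income Housing Credit: 6% of the $21,800 excess over $296,300 is $1,308; credit = $5,125 − $1,308 = $3,817.
Total: $19,800 + $3,817 = $23,617.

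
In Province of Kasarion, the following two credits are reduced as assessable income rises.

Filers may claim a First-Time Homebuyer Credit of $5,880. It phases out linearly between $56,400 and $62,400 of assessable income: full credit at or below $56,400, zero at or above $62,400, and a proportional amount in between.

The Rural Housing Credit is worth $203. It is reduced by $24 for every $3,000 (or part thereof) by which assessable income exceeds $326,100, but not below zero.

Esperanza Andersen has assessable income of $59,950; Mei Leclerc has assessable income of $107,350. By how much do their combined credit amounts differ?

$2,401

Esperanza ($59,950): First-Time Homebuyer Credit: $59,950 is $3,550 into a $6,000 phase-out range, leaving 2,450/6,000 of the credit: $5,880 × 2,450/6,000 = $2,401. Rural Housing Credit: $59,950 is at or below the $326,100 threshold, so the full $203 applies. total $2,401 + $203 = $2,604
Mei ($107,350): First-Time Homebuyer Credit: $107,350 is at or above $62,400, so the credit is $0. Rural Housing Credit: $107,350 is at or below the $326,100 threshold, so the full $203 applies. total $0 + $203 = $203
Difference: |$2,604 − $203| = $2,401.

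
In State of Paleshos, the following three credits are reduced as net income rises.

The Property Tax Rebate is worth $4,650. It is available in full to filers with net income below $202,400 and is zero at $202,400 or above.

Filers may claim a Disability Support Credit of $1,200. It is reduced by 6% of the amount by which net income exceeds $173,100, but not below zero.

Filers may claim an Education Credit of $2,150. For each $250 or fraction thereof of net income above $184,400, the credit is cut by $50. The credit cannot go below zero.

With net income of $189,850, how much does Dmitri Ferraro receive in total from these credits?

$5,895

Property Tax Rebate: $189,850 is below the $202,400 cutoff, so the full $4,650 applies.
Disability Support Credit: 6% of the $16,750 excess over $173,100 is $1,005; credit = $1,200 − $1,005 = $195.
Education Credit: income exceeds $184,400 by $5,450, which is 22 full-or-partial $250 increments; reduction = 22 × $50 = $1,100, leaving $1,050.
Total: $4,650 + $195 + $1,050 = $5,895.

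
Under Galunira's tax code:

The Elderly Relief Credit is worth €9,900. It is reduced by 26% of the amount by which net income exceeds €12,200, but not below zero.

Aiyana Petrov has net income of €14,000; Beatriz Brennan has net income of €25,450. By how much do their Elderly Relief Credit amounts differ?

€2,977

Aiyana (€14,000): Elderly Relief Credit: 26% of the €1,800 excess over €12,200 is €468; credit = €9,900 − €468 = €9,432.
Beatriz (€25,450): Elderly Relief Credit: 26% of the €13,250 excess over €12,200 is €3,445; credit = €9,900 − €3,445 = €6,455.
Difference: |€9,432 − €6,455| = €2,977.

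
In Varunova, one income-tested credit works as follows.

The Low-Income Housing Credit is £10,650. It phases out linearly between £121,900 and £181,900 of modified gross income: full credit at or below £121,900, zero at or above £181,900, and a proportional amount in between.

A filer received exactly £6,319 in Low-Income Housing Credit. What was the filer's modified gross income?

£6,319 is 6,319/10,650 of the full £10,650, so 4,331/10,650 of the £60,000 range has been used: income = £121,900 + £60,000 × 4,331/10,650 = £146,300.

£146,300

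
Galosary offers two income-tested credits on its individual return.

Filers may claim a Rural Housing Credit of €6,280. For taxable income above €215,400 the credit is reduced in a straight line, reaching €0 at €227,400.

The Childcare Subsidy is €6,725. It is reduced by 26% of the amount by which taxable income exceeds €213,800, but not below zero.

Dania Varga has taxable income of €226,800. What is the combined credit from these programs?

€3,659

Rural Housing Credit: €226,800 is €11,400 into a €12,000 phase-out range, leaving 600/12,000 of the credit: €6,280 × 600/12,000 = €314.
Childcare Subsidy: 26% of the €13,000 excess over €213,800 is €3,380; credit = €6,725 − €3,380 = €3,345.
Total: €314 + €3,345 = €3,659.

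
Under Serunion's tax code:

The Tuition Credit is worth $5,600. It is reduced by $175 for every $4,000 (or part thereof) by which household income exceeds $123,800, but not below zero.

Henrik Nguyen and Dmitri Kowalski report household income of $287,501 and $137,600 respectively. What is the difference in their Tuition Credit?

$4,900

Henrik ($287,501): Tuition Credit: income exceeds $123,800 by $163,701 → 41 increments × $175 = $7,175 ≥ base, so the credit is $0.
Dmitri ($137,600): Tuition Credit: income exceeds $123,800 by $13,800, which is 4 full-or-partial $4,000 increments; reduction = 4 × $175 = $700, leaving $4,900.
Difference: |$0 − $4,900| = $4,900.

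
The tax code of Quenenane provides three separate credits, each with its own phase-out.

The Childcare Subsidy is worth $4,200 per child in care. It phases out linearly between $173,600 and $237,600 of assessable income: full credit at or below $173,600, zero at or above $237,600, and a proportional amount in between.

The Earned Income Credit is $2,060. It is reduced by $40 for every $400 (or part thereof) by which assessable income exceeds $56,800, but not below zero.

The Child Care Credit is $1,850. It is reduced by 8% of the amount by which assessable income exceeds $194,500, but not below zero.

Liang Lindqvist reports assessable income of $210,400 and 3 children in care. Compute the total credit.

$5,933

Childcare Subsidy: base = 3 × $4,200 = $12,600. $210,400 is $36,800 into a $64,000 phase-out range, leaving 27,200/64,000 of the credit: $12,600 × 27,200/64,000 = $5,355.
Earned Income Credit: income exceeds $56,800 by $153,600 → 384 increments × $40 = $15,360 ≥ base, so the credit is $0.
Child Care Credit: 8% of the $15,900 excess over $194,500 is $1,272; credit = $1,850 − $1,272 = $578.
Total: $5,355 + $0 + $578 = $5,933.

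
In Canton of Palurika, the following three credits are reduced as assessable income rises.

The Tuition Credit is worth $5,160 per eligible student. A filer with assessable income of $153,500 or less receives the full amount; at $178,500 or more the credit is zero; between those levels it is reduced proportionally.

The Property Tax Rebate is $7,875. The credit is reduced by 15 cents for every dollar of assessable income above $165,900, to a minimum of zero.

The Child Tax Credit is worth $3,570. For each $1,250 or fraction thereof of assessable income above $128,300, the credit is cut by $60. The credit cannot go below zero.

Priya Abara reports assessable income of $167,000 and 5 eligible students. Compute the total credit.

Tuition Credit: base = 5 × $5,160 = $25,800. $167,000 is $13,500 into a $25,000 phase-out range, leaving 11,500/25,000 of the credit: $25,800 × 11,500/25,000 = $11,868.
Property Tax Rebate: 15% of the $1,100 excess over $165,900 is $165; credit = $7,875 − $165 = $7,710.
Child Tax Credit: income exceeds $128,300 by $38,700, which is 31 full-or-partial $1,250 increments; reduction = 31 × $60 = $1,860, leaving $1,710.
Total: $11,868 + $7,710 + $1,710 = $21,288.

$21,288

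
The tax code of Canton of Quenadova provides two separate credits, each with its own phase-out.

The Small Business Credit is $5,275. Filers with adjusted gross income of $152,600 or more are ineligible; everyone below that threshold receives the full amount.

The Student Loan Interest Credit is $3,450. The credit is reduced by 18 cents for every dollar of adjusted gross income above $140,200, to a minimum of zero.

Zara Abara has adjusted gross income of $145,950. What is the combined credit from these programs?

$7,690

Small Business Credit: $145,950 is below the $152,600 cutoff, so the full $5,275 applies.
Student Loan Interest Credit: 18% of the $5,750 excess over $140,200 is $1,035; credit = $3,450 − $1,035 = $2,415.
Total: $5,275 + $2,415 = $7,690.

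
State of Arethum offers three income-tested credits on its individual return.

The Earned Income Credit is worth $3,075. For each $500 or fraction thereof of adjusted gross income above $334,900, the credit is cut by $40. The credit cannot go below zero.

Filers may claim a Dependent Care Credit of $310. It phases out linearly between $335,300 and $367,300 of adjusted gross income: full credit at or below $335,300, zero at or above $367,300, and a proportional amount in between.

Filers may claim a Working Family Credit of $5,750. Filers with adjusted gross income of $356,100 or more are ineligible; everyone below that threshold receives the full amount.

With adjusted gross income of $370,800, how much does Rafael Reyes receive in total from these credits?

$195

Earned Income Credit: income exceeds $334,900 by $35,900, which is 72 full-or-partial $500 increments; reduction = 72 × $40 = $2,880, leaving $195.
Dependent Care Credit: $370,800 is at or above $367,300, so the credit is $0.
Working Family Credit: $370,800 meets or exceeds the $356,100 cutoff, so the credit is $0.
Total: $195 + $0 + $0 = $195.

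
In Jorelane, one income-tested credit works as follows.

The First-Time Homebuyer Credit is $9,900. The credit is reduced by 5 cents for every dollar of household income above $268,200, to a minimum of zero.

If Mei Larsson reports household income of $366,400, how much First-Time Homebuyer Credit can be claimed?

$4,990

First-Time Homebuyer Credit: 5% of the $98,200 excess over $268,200 is $4,910; credit = $9,900 − $4,910 = $4,990.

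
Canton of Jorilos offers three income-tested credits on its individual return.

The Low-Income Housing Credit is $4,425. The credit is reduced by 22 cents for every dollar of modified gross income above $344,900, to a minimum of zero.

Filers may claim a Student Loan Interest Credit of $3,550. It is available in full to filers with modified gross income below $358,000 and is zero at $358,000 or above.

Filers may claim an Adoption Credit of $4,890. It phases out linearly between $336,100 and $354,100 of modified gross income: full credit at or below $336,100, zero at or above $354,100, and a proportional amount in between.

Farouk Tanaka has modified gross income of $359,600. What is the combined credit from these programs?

Low-Income Housing Credit: 22% of the $14,700 excess over $344,900 is $3,234; credit = $4,425 − $3,234 = $1,191.
Student Loan Interest Credit: $359,600 meets or exceeds the $358,000 cutoff, so the credit is $0.
Adoption Credit: $359,600 is at or above $354,100, so the credit is $0.
Total: $1,191 + $0 + $0 = $1,191.

$1,191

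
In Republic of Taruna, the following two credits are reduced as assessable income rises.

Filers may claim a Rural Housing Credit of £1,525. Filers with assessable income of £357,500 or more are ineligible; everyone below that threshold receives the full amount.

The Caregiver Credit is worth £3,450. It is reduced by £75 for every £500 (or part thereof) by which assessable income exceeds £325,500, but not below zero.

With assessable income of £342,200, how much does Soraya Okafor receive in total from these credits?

£2,425

Rural Housing Credit: £342,200 is below the £357,500 cutoff, so the full £1,525 applies.
Caregiver Credit: income exceeds £325,500 by £16,700, which is 34 full-or-partial £500 increments; reduction = 34 × £75 = £2,550, leaving £900.
Total: £1,525 + £900 = £2,425.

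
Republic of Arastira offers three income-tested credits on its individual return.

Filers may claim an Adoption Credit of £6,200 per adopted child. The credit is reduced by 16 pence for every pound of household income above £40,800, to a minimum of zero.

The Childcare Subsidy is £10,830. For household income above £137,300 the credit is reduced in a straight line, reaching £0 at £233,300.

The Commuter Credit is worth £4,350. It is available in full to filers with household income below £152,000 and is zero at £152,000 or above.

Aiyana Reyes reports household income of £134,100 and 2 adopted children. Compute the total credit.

Adoption Credit: base = 2 × £6,200 = £12,400. 16% of the £93,300 excess over £40,800 is £14,928 ≥ base, so the credit is £0.
Childcare Subsidy: £134,100 is at or below the £137,300 threshold, so the full £10,830 applies.
Commuter Credit: £134,100 is below the £152,000 cutoff, so the full £4,350 applies.
Total: £0 + £10,830 + £4,350 = £15,180.

£15,180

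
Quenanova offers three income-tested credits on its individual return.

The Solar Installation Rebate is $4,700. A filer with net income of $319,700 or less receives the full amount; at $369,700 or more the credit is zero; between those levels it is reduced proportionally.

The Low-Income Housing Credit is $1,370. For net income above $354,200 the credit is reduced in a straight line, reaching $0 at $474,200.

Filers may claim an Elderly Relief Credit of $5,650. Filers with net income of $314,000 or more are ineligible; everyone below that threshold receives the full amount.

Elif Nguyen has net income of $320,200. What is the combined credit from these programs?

Solar Installation Rebate: $320,200 is $500 into a $50,000 phase-out range, leaving 49,500/50,000 of the credit: $4,700 × 49,500/50,000 = $4,653.
Low-Income Housing Credit: $320,200 is at or below the $354,200 threshold, so the full $1,370 applies.
Elderly Relief Credit: $320,200 meets or exceeds the $314,000 cutoff, so the credit is $0.
Total: $4,653 + $1,370 + $0 = $6,023.

$6,023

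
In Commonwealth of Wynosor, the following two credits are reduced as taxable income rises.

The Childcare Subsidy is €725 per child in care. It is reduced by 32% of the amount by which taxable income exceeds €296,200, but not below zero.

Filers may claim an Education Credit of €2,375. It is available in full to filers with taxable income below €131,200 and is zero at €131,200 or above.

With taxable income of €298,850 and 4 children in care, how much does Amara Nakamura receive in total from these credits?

Childcare Subsidy: base = 4 × €725 = €2,900. 32% of the €2,650 excess over €296,200 is €848; credit = €2,900 − €848 = €2,052.
Education Credit: €298,850 meets or exceeds the €131,200 cutoff, so the credit is €0.
Total: €2,052 + €0 = €2,052.

€2,052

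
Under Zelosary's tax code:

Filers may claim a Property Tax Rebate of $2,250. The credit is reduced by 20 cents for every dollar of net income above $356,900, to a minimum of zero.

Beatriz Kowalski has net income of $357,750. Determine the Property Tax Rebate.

Property Tax Rebate: 20% of the $850 excess over $356,900 is $170; credit = $2,250 − $170 = $2,080.

$2,080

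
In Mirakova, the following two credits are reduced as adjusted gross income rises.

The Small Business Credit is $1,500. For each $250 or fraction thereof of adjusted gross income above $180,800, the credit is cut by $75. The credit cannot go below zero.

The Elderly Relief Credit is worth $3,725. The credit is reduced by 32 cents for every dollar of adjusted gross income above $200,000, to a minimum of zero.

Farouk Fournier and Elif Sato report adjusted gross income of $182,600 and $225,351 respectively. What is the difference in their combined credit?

Farouk ($182,600): Small Business Credit: income exceeds $180,800 by $1,800, which is 8 full-or-partial $250 increments; reduction = 8 × $75 = $600, leaving $900. Elderly Relief Credit: $182,600 is at or below the $200,000 threshold, so the full $3,725 applies. total $900 + $3,725 = $4,625
Elif ($225,351): Small Business Credit: income exceeds $180,800 by $44,551 → 179 increments × $75 = $13,425 ≥ base, so the credit is $0. Elderly Relief Credit: 32% of the $25,351 excess over $200,000 is $8,112.32 ≥ base, so the credit is $0. total $0 + $0 = $0
Difference: |$4,625 − $0| = $4,625.

$4,625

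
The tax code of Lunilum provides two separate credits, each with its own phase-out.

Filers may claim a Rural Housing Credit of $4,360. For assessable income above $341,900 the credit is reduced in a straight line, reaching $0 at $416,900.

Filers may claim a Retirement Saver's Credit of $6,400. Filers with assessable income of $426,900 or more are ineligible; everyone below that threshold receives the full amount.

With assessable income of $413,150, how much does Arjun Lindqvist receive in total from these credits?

$6,618

Rural Housing Credit: $413,150 is $71,250 into a $75,000 phase-out range, leaving 3,750/75,000 of the credit: $4,360 × 3,750/75,000 = $218.
Retirement Saver's Credit: $413,150 is below the $426,900 cutoff, so the full $6,400 applies.
Total: $218 + $6,400 = $6,618.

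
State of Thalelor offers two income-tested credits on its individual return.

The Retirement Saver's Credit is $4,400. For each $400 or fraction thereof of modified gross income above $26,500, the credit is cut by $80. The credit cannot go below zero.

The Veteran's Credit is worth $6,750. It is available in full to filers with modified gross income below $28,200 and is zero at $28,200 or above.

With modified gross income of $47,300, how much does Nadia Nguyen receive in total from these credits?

Retirement Saver's Credit: income exceeds $26,500 by $20,800, which is 52 full-or-partial $400 increments; reduction = 52 × $80 = $4,160, leaving $240.
Veteran's Credit: $47,300 meets or exceeds the $28,200 cutoff, so the credit is $0.
Total: $240 + $0 = $240.

$240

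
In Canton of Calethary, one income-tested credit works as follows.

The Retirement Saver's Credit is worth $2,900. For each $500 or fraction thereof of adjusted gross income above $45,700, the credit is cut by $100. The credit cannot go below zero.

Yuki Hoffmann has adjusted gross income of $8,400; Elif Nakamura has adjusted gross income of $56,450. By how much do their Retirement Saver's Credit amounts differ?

$2,200

Yuki ($8,400): Retirement Saver's Credit: $8,400 is at or below the $45,700 threshold, so the full $2,900 applies.
Elif ($56,450): Retirement Saver's Credit: income exceeds $45,700 by $10,750, which is 22 full-or-partial $500 increments; reduction = 22 × $100 = $2,200, leaving $700.
Difference: |$2,900 − $700| = $2,200.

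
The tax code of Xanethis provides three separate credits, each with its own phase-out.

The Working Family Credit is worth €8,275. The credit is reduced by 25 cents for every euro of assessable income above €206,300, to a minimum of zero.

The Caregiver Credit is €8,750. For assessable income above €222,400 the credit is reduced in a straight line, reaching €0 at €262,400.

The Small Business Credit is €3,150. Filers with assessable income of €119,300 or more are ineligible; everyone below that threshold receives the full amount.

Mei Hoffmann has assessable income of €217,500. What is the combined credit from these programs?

€14,225

Working Family Credit: 25% of the €11,200 excess over €206,300 is €2,800; credit = €8,275 − €2,800 = €5,475.
Caregiver Credit: €217,500 is at or below the €222,400 threshold, so the full €8,750 applies.
Small Business Credit: €217,500 meets or exceeds the €119,300 cutoff, so the credit is €0.
Total: €5,475 + €8,750 + €0 = €14,225.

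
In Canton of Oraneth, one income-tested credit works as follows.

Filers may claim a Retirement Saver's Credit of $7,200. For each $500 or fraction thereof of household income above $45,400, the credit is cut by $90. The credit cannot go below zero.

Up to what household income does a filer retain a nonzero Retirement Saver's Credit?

After 79 increments the reduction is 79 × $90 = $7,110, leaving $90; one more increment wipes it out. Increment 79 ends at excess 79 × $500 = $39,500, so the highest qualifying income is $45,400 + $39,500 = $84,900.

$84,900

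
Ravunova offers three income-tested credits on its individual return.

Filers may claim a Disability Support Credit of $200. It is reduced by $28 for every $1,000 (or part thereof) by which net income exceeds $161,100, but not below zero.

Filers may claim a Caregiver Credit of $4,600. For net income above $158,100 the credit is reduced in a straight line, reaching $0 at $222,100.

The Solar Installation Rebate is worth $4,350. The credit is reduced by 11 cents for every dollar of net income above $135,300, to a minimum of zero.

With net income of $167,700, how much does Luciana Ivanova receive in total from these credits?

Disability Support Credit: income exceeds $161,100 by $6,600, which is 7 full-or-partial $1,000 increments; reduction = 7 × $28 = $196, leaving $4.
Caregiver Credit: $167,700 is $9,600 into a $64,000 phase-out range, leaving 54,400/64,000 of the credit: $4,600 × 54,400/64,000 = $3,910.
Solar Installation Rebate: 11% of the $32,400 excess over $135,300 is $3,564; credit = $4,350 − $3,564 = $786.
Total: $4 + $3,910 + $786 = $4,700.

$4,700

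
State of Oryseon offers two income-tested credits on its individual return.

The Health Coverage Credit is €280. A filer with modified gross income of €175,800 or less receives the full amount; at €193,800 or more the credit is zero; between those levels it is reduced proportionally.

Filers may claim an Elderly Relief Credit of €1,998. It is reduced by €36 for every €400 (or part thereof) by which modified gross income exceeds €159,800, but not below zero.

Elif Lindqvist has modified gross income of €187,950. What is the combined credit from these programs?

Health Coverage Credit: €187,950 is €12,150 into a €18,000 phase-out range, leaving 5,850/18,000 of the credit: €280 × 5,850/18,000 = €91.
Elderly Relief Credit: income exceeds €159,800 by €28,150 → 71 increments × €36 = €2,556 ≥ base, so the credit is €0.
Total: €91 + €0 = €91.

€91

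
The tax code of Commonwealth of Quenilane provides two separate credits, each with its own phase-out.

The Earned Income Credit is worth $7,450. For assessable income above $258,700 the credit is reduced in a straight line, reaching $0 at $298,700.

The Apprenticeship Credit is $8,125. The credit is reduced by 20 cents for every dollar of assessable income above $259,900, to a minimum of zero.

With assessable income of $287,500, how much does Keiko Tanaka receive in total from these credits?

Earned Income Credit: $287,500 is $28,800 into a $40,000 phase-out range, leaving 11,200/40,000 of the credit: $7,450 × 11,200/40,000 = $2,086.
Apprenticeship Credit: 20% of the $27,600 excess over $259,900 is $5,520; credit = $8,125 − $5,520 = $2,605.
Total: $2,086 + $2,605 = $4,691.

$4,691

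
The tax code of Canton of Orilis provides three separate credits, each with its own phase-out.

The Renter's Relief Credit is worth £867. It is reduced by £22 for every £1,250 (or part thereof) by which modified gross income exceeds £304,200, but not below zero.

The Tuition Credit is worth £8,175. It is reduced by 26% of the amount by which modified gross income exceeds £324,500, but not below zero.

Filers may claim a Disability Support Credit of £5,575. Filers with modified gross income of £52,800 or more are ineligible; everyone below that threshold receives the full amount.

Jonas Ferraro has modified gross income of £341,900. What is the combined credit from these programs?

Renter's Relief Credit: income exceeds £304,200 by £37,700, which is 31 full-or-partial £1,250 increments; reduction = 31 × £22 = £682, leaving £185.
Tuition Credit: 26% of the £17,400 excess over £324,500 is £4,524; credit = £8,175 − £4,524 = £3,651.
Disability Support Credit: £341,900 meets or exceeds the £52,800 cutoff, so the credit is £0.
Total: £185 + £3,651 + £0 = £3,836.

£3,836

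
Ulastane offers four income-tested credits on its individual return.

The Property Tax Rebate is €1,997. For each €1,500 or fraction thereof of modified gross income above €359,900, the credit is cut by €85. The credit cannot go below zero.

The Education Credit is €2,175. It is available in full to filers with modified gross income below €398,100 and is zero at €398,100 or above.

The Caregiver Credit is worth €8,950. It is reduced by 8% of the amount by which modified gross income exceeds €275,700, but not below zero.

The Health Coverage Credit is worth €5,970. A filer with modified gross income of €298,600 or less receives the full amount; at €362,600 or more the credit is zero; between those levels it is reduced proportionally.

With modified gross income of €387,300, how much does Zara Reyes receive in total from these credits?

€2,579

Property Tax Rebate: income exceeds €359,900 by €27,400, which is 19 full-or-partial €1,500 increments; reduction = 19 × €85 = €1,615, leaving €382.
Education Credit: €387,300 is below the €398,100 cutoff, so the full €2,175 applies.
Caregiver Credit: 8% of the €111,600 excess over €275,700 is €8,928; credit = €8,950 − €8,928 = €22.
Health Coverage Credit: €387,300 is at or above €362,600, so the credit is €0.
Total: €382 + €2,175 + €22 + €0 = €2,579.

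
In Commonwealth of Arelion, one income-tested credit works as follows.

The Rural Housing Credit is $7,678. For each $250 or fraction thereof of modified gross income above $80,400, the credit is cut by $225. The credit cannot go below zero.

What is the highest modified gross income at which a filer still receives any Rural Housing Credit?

After 34 increments the reduction is 34 × $225 = $7,650, leaving $28; one more increment wipes it out. Increment 34 ends at excess 34 × $250 = $8,500, so the highest qualifying income is $80,400 + $8,500 = $88,900.

$88,900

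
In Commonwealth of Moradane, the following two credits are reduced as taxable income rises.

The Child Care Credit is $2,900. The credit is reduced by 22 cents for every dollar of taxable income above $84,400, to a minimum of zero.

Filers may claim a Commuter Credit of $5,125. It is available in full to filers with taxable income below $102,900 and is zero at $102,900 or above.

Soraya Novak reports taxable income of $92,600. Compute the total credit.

$6,221

Child Care Credit: 22% of the $8,200 excess over $84,400 is $1,804; credit = $2,900 − $1,804 = $1,096.
Commuter Credit: $92,600 is below the $102,900 cutoff, so the full $5,125 applies.
Total: $1,096 + $5,125 = $6,221.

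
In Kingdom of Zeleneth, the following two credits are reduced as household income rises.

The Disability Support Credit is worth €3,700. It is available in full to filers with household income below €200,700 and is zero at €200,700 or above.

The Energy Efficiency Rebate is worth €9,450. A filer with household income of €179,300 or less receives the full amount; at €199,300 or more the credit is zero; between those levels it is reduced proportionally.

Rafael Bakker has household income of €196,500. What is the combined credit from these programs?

€5,023

Disability Support Credit: €196,500 is below the €200,700 cutoff, so the full €3,700 applies.
Energy Efficiency Rebate: €196,500 is €17,200 into a €20,000 phase-out range, leaving 2,800/20,000 of the credit: €9,450 × 2,800/20,000 = €1,323.
Total: €3,700 + €1,323 = €5,023.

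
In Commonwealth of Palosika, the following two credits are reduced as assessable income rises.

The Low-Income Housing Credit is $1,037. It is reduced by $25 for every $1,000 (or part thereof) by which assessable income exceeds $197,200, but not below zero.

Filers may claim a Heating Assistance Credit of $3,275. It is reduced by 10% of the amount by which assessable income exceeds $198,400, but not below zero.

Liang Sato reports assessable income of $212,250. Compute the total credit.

$2,527

Low-Income Housing Credit: income exceeds $197,200 by $15,050, which is 16 full-or-partial $1,000 increments; reduction = 16 × $25 = $400, leaving $637.
Heating Assistance Credit: 10% of the $13,850 excess over $198,400 is $1,385; credit = $3,275 − $1,385 = $1,890.
Total: $637 + $1,890 = $2,527.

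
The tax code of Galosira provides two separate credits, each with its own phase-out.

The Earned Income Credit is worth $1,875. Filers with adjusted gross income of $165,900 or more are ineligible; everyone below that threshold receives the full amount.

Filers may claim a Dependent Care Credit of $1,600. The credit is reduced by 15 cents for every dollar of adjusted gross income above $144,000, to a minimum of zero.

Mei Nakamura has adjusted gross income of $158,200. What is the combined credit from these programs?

Earned Income Credit: $158,200 is below the $165,900 cutoff, so the full $1,875 applies.
Dependent Care Credit: 15% of the $14,200 excess over $144,000 is $2,130 ≥ base, so the credit is $0.
Total: $1,875 + $0 = $1,875.

$1,875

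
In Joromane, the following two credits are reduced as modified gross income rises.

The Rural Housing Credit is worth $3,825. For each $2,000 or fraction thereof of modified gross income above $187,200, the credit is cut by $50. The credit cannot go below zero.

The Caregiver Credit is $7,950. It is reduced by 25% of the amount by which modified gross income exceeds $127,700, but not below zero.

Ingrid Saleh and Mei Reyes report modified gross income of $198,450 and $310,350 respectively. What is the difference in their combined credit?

Ingrid ($198,450): Rural Housing Credit: income exceeds $187,200 by $11,250, which is 6 full-or-partial $2,000 increments; reduction = 6 × $50 = $300, leaving $3,525. Caregiver Credit: 25% of the $70,750 excess over $127,700 is $17,687.50 ≥ base, so the credit is $0. total $3,525 + $0 = $3,525
Mei ($310,350): Rural Housing Credit: income exceeds $187,200 by $123,150, which is 62 full-or-partial $2,000 increments; reduction = 62 × $50 = $3,100, leaving $725. Caregiver Credit: 25% of the $182,650 excess over $127,700 is $45,662.50 ≥ base, so the credit is $0. total $725 + $0 = $725
Difference: |$3,525 − $725| = $2,800.

$2,800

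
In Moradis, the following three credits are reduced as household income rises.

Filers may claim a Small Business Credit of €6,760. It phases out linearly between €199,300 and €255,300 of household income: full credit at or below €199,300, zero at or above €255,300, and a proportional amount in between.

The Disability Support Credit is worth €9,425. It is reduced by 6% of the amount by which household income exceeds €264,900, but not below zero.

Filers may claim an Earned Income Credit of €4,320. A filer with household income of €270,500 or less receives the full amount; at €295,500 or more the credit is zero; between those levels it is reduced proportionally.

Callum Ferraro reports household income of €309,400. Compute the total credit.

€6,755

Small Business Credit: €309,400 is at or above €255,300, so the credit is €0.
Disability Support Credit: 6% of the €44,500 excess over €264,900 is €2,670; credit = €9,425 − €2,670 = €6,755.
Earned Income Credit: €309,400 is at or above €295,500, so the credit is €0.
Total: €0 + €6,755 + €0 = €6,755.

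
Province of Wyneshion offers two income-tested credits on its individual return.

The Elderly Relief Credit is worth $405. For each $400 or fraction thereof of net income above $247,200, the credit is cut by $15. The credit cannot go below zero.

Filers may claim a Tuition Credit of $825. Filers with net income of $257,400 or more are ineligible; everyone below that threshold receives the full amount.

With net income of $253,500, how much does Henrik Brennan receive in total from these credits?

$990

Elderly Relief Credit: income exceeds $247,200 by $6,300, which is 16 full-or-partial $400 increments; reduction = 16 × $15 = $240, leaving $165.
Tuition Credit: $253,500 is below the $257,400 cutoff, so the full $825 applies.
Total: $165 + $825 = $990.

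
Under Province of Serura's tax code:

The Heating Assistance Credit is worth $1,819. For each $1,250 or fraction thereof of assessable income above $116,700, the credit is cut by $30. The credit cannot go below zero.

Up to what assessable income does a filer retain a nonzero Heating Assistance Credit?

After 60 increments the reduction is 60 × $30 = $1,800, leaving $19; one more increment wipes it out. Increment 60 ends at excess 60 × $1,250 = $75,000, so the highest qualifying income is $116,700 + $75,000 = $191,700.

$191,700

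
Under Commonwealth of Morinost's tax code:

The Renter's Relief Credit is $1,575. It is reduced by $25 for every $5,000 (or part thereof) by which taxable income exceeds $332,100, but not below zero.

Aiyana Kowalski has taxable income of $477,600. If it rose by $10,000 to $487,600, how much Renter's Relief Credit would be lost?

At $477,600 — income exceeds $332,100 by $145,500, which is 30 full-or-partial $5,000 increments; reduction = 30 × $25 = $750, leaving $825.
At $487,600 — income exceeds $332,100 by $155,500, which is 32 full-or-partial $5,000 increments; reduction = 32 × $25 = $800, leaving $775.
Lost: $825 − $775 = $50.

$50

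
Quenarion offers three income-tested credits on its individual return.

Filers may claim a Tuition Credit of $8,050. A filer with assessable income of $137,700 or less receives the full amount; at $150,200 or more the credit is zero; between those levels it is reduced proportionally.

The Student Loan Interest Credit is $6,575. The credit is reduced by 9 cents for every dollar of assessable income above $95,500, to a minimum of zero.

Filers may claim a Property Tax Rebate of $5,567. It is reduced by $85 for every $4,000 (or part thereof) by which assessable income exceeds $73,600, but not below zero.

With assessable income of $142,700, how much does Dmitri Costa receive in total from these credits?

$11,194

Tuition Credit: $142,700 is $5,000 into a $12,500 phase-out range, leaving 7,500/12,500 of the credit: $8,050 × 7,500/12,500 = $4,830.
Student Loan Interest Credit: 9% of the $47,200 excess over $95,500 is $4,248; credit = $6,575 − $4,248 = $2,327.
Property Tax Rebate: income exceeds $73,600 by $69,100, which is 18 full-or-partial $4,000 increments; reduction = 18 × $85 = $1,530, leaving $4,037.
Total: $4,830 + $2,327 + $4,037 = $11,194.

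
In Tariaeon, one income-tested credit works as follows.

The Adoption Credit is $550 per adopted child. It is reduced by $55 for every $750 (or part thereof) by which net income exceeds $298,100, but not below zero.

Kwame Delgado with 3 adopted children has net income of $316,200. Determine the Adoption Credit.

Adoption Credit: base = 3 × $550 = $1,650. income exceeds $298,100 by $18,100, which is 25 full-or-partial $750 increments; reduction = 25 × $55 = $1,375, leaving $275.

$275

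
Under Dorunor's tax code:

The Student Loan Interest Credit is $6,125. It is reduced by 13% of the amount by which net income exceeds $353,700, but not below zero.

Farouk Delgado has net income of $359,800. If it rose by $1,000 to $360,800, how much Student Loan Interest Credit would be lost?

$130

At $359,800 — 13% of the $6,100 excess over $353,700 is $793; credit = $6,125 − $793 = $5,332.
At $360,800 — 13% of the $7,100 excess over $353,700 is $923; credit = $6,125 − $923 = $5,202.
Lost: $5,332 − $5,202 = $130.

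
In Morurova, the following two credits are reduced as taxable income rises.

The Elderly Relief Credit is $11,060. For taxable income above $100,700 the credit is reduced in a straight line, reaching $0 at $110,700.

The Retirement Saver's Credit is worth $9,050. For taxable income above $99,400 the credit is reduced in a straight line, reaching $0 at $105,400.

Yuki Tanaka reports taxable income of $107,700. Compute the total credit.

$3,318

Elderly Relief Credit: $107,700 is $7,000 into a $10,000 phase-out range, leaving 3,000/10,000 of the credit: $11,060 × 3,000/10,000 = $3,318.
Retirement Saver's Credit: $107,700 is at or above $105,400, so the credit is $0.
Total: $3,318 + $0 = $3,318.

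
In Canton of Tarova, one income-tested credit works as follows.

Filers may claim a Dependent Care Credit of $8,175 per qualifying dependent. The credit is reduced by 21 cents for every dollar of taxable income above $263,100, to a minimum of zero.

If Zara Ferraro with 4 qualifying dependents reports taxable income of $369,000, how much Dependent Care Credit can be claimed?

$10,461

Dependent Care Credit: base = 4 × $8,175 = $32,700. 21% of the $105,900 excess over $263,100 is $22,239; credit = $32,700 − $22,239 = $10,461.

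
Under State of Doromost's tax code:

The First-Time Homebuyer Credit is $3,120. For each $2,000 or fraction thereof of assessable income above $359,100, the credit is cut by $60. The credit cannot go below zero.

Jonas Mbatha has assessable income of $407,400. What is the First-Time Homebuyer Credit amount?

$1,620

First-Time Homebuyer Credit: income exceeds $359,100 by $48,300, which is 25 full-or-partial $2,000 increments; reduction = 25 × $60 = $1,500, leaving $1,620.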